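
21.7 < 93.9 True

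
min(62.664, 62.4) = 62.4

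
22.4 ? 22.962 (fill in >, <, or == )<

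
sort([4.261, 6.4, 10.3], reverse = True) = [10.3, 6.4, 4.261]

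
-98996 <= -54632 True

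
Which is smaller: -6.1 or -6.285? -6.285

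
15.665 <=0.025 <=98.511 False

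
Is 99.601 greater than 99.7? No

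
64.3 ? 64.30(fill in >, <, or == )==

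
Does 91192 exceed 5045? Yes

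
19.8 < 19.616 False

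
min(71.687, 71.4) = 71.4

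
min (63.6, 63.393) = 63.393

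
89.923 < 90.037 True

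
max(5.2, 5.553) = 5.553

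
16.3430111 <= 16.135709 False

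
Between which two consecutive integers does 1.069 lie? 1 and 2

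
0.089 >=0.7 False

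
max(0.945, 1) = 1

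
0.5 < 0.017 False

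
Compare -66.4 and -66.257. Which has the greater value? -66.257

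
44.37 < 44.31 False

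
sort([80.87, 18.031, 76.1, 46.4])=[18.031, 46.4, 76.1, 80.87]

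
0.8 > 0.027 True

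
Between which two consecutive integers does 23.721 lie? 23 and 24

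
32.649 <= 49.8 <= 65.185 True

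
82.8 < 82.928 True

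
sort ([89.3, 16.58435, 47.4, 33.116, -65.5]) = [-65.5, 16.58435, 33.116, 47.4, 89.3]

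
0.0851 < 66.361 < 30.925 False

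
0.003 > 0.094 False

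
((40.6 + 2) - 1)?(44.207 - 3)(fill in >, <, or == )>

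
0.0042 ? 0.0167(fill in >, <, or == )<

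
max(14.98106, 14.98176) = 14.98176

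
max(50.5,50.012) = 50.5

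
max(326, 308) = 326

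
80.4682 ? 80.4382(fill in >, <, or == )>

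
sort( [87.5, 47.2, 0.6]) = [0.6, 47.2, 87.5]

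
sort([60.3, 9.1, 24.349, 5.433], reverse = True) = [60.3, 24.349, 9.1, 5.433]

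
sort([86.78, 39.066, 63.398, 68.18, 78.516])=[39.066, 63.398, 68.18, 78.516, 86.78]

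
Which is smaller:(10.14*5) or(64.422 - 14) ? (64.422 - 14)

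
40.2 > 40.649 False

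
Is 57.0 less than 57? No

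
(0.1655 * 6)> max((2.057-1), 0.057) False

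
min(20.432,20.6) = 20.432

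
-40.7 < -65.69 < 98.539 False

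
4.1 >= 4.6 False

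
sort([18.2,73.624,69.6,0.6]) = [0.6,18.2,69.6,73.624]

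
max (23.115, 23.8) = 23.8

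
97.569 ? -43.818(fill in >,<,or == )>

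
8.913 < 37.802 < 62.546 True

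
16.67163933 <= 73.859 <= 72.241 False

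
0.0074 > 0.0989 False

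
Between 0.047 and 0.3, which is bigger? 0.3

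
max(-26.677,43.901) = 43.901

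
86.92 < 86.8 False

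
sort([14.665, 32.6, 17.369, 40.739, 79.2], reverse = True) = [79.2, 40.739, 32.6, 17.369, 14.665]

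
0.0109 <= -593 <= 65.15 False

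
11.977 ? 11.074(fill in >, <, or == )>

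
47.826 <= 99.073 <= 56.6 False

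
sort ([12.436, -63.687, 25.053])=[-63.687, 12.436, 25.053]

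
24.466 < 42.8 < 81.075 True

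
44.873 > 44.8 True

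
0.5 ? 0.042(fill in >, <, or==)>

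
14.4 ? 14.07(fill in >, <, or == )>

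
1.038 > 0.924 True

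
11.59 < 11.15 False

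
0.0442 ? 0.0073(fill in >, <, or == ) >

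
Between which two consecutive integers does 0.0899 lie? 0 and 1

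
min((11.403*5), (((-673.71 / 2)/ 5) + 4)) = -63.371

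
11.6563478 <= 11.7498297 True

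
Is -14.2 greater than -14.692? Yes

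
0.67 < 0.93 True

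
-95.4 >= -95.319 False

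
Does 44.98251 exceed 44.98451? No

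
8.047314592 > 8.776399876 False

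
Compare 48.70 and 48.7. They are equal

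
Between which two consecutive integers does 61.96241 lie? 61 and 62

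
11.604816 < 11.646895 True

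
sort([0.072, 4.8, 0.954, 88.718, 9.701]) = [0.072, 0.954, 4.8, 9.701, 88.718]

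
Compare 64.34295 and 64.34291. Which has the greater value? 64.34295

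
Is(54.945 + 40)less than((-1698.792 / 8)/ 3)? No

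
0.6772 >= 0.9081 False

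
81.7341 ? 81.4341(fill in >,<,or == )>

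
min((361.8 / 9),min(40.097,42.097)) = 40.097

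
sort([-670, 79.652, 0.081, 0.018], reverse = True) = [79.652, 0.081, 0.018, -670]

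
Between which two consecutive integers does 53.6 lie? 53 and 54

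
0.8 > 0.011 True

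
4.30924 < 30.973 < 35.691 True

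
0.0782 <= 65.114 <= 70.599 True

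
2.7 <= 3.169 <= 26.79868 True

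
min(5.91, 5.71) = 5.71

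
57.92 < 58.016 True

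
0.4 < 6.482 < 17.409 True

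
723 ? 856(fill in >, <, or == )<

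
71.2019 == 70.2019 False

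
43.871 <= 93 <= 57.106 False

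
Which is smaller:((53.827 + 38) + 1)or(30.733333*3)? (30.733333*3)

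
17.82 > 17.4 True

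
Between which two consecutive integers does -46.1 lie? -47 and -46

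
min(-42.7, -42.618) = -42.7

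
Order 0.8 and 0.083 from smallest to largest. 0.083, 0.8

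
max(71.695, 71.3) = 71.695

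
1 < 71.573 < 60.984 False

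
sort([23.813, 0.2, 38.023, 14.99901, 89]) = [0.2, 14.99901, 23.813, 38.023, 89]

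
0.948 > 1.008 False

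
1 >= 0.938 True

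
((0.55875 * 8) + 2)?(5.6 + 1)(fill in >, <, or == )<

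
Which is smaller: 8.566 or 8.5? 8.5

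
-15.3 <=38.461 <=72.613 True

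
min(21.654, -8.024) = -8.024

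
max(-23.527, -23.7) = -23.527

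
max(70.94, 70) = 70.94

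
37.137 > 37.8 False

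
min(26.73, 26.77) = 26.73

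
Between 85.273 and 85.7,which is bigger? 85.7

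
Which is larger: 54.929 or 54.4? 54.929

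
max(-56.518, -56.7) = -56.518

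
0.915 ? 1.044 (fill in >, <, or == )<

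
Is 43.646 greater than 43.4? Yes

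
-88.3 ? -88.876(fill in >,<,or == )>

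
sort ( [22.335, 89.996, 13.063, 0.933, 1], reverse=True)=[89.996, 22.335, 13.063, 1, 0.933]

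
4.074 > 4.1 False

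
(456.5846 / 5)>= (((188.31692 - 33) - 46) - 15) False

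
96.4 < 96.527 True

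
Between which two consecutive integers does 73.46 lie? 73 and 74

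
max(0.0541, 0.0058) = 0.0541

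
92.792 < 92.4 False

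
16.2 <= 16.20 True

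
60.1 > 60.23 False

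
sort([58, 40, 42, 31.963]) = [31.963, 40, 42, 58]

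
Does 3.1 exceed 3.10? No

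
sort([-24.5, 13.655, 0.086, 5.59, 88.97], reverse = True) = [88.97, 13.655, 5.59, 0.086, -24.5]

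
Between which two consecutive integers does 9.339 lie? 9 and 10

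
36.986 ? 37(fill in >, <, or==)<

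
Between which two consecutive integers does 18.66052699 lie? 18 and 19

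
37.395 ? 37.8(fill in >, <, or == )<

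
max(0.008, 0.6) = 0.6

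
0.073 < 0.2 True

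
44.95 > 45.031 False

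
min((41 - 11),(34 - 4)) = 30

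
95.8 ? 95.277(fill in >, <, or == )>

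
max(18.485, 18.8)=18.8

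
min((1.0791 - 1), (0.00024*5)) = 0.0012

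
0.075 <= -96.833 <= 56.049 False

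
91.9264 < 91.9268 True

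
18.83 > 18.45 True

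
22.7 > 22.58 True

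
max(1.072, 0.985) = 1.072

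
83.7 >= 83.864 False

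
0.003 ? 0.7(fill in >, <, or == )<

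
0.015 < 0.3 True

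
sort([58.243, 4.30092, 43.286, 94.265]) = [4.30092, 43.286, 58.243, 94.265]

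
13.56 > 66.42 False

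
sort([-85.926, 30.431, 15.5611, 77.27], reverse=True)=[77.27, 30.431, 15.5611, -85.926]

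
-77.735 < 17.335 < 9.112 False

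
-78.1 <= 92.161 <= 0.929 False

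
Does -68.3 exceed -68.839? Yes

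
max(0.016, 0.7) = 0.7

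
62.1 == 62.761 False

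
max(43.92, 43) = 43.92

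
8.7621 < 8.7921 True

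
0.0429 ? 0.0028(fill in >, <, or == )>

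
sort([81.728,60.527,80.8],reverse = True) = [81.728,80.8,60.527]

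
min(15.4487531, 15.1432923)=15.1432923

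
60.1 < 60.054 False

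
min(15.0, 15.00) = 15.0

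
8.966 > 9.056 False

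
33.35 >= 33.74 False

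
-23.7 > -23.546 False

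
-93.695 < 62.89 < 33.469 False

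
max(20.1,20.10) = 20.10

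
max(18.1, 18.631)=18.631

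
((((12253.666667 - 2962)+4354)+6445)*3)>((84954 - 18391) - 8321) True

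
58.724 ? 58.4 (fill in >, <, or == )>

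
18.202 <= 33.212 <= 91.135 True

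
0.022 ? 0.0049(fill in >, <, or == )>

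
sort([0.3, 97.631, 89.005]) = [0.3, 89.005, 97.631]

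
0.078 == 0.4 False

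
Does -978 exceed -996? Yes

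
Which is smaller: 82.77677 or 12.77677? 12.77677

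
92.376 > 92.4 False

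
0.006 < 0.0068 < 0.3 True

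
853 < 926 True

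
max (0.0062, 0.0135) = 0.0135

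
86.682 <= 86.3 False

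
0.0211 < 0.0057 False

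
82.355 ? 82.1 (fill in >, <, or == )>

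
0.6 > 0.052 True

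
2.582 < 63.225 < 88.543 True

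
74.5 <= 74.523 True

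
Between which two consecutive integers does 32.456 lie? 32 and 33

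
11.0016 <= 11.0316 True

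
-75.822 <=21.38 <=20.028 False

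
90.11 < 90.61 True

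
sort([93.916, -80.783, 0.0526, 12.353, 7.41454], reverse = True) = [93.916, 12.353, 7.41454, 0.0526, -80.783]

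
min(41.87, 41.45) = 41.45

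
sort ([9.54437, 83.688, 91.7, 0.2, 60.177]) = [0.2, 9.54437, 60.177, 83.688, 91.7]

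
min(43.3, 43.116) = 43.116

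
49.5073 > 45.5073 True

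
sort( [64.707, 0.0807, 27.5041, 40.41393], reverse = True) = [64.707, 40.41393, 27.5041, 0.0807]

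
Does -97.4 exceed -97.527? Yes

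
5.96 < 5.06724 False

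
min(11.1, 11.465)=11.1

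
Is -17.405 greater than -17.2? No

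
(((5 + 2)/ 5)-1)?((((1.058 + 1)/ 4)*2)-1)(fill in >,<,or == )>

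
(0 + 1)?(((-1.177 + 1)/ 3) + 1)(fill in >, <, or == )>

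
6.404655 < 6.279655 False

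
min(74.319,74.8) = 74.319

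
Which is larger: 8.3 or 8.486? 8.486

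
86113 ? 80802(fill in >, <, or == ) >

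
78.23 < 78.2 False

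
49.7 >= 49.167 True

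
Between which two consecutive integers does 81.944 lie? 81 and 82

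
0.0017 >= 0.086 False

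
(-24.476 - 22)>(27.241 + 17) False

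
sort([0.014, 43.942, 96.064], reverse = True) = [96.064, 43.942, 0.014]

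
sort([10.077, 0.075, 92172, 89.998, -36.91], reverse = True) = [92172, 89.998, 10.077, 0.075, -36.91]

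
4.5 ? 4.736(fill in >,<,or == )<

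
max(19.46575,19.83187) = 19.83187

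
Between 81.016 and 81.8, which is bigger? 81.8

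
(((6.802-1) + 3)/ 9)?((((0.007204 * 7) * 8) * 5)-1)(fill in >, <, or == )<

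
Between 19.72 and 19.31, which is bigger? 19.72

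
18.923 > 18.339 True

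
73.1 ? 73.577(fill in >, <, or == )<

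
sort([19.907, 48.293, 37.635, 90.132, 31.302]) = [19.907, 31.302, 37.635, 48.293, 90.132]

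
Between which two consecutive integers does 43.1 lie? 43 and 44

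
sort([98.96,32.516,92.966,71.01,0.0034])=[0.0034,32.516,71.01,92.966,98.96]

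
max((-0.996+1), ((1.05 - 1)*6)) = 0.3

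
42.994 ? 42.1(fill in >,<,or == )>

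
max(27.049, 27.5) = 27.5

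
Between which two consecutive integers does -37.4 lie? -38 and -37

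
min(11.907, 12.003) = 11.907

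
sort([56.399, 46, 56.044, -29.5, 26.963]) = [-29.5, 26.963, 46, 56.044, 56.399]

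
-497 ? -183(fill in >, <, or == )<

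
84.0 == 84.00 True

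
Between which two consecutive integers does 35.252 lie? 35 and 36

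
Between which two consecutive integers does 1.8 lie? 1 and 2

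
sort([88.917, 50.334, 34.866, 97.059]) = [34.866, 50.334, 88.917, 97.059]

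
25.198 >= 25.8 False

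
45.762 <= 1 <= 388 False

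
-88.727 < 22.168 True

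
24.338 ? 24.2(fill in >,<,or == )>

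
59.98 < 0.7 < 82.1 False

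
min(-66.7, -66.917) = -66.917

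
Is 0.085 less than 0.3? Yes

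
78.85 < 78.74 False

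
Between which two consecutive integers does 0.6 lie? 0 and 1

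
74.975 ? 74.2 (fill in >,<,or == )>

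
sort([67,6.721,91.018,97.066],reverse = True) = [97.066,91.018,67,6.721]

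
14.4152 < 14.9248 True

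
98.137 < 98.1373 True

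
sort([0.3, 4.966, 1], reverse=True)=[4.966, 1, 0.3]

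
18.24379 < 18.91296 True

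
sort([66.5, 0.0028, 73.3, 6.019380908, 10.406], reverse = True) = [73.3, 66.5, 10.406, 6.019380908, 0.0028]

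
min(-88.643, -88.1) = -88.643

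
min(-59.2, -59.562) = -59.562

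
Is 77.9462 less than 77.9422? No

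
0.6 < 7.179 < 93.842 True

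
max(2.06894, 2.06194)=2.06894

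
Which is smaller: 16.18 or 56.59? 16.18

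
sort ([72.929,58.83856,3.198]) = [3.198,58.83856,72.929]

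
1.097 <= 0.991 False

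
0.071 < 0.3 True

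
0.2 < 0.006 False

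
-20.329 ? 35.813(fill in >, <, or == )<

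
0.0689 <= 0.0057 False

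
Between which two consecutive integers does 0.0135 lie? 0 and 1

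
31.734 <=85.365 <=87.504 True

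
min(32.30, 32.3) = 32.30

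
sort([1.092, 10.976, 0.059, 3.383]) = [0.059, 1.092, 3.383, 10.976]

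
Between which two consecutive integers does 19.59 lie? 19 and 20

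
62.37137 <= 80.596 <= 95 True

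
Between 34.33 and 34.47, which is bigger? 34.47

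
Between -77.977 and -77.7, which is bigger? -77.7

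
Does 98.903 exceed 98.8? Yes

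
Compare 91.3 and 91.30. They are equal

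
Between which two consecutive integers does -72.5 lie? -73 and -72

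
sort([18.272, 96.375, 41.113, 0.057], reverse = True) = [96.375, 41.113, 18.272, 0.057]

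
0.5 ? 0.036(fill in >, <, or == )>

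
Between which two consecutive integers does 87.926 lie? 87 and 88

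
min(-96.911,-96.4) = -96.911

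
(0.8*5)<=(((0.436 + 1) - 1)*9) False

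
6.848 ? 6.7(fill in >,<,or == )>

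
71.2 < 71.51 True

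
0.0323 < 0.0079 False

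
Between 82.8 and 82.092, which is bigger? 82.8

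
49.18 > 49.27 False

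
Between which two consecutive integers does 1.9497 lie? 1 and 2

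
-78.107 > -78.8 True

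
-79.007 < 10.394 True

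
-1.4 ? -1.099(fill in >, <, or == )<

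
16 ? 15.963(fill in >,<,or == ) >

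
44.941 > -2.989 True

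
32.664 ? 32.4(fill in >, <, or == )>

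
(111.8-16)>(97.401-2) True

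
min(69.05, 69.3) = 69.05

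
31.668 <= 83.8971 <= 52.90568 False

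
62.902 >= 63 False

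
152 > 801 False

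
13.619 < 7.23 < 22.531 False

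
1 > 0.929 True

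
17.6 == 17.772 False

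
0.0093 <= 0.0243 True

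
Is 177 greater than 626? No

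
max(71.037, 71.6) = 71.6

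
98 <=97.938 False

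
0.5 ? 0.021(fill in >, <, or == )>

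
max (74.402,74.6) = 74.6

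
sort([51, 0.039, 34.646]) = [0.039, 34.646, 51]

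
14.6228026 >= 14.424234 True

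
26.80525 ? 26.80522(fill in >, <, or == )>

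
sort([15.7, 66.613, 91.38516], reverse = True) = [91.38516, 66.613, 15.7]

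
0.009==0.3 False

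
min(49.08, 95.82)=49.08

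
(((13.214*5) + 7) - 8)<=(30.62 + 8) False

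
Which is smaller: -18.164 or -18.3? -18.3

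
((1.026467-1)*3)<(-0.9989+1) False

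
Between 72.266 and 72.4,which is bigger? 72.4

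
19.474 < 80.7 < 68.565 False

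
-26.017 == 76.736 False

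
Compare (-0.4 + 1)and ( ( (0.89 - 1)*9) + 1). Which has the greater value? (-0.4 + 1)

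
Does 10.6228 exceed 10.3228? Yes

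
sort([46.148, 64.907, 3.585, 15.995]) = [3.585, 15.995, 46.148, 64.907]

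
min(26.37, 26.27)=26.27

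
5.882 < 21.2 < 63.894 True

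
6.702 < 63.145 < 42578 True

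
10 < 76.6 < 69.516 False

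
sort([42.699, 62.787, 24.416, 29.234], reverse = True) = [62.787, 42.699, 29.234, 24.416]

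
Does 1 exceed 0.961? Yes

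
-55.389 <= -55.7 False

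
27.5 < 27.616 True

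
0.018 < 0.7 True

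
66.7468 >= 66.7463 True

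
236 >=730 False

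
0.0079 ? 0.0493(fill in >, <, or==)<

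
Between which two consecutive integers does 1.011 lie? 1 and 2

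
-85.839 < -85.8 True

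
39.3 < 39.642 True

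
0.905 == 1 False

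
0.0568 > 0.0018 True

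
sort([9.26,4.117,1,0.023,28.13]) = [0.023,1,4.117,9.26,28.13]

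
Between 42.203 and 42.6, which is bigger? 42.6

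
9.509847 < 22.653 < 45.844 True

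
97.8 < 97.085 False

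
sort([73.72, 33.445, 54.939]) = [33.445, 54.939, 73.72]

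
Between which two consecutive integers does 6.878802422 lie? 6 and 7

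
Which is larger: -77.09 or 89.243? 89.243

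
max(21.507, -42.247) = 21.507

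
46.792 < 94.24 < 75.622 False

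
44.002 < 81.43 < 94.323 True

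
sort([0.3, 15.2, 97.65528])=[0.3, 15.2, 97.65528]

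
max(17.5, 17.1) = 17.5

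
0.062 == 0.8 False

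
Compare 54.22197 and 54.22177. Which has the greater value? 54.22197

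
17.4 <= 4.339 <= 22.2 False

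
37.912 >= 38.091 False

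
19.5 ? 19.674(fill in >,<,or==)<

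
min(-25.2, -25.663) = -25.663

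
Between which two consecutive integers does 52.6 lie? 52 and 53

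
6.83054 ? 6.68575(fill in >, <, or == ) >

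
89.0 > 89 False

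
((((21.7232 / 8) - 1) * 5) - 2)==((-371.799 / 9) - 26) False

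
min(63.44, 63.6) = 63.44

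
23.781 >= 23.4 True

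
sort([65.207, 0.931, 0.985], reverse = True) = [65.207, 0.985, 0.931]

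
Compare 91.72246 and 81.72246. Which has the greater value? 91.72246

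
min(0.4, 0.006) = 0.006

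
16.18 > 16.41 False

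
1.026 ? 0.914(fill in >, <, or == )>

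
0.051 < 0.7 True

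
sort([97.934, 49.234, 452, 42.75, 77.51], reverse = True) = [452, 97.934, 77.51, 49.234, 42.75]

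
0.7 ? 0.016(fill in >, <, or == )>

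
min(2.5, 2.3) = 2.3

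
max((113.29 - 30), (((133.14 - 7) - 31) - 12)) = 83.29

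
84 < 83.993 False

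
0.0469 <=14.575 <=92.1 True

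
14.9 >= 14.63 True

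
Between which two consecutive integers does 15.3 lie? 15 and 16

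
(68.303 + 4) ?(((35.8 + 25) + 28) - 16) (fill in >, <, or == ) <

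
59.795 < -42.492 False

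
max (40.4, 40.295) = 40.4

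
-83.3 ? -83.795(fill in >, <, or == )>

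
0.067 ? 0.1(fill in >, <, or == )<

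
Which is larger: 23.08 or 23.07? 23.08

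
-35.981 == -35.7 False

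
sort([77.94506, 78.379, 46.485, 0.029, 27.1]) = [0.029, 27.1, 46.485, 77.94506, 78.379]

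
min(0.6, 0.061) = 0.061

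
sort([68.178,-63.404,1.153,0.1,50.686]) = [-63.404,0.1,1.153,50.686,68.178]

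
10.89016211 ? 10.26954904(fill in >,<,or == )>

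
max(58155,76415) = 76415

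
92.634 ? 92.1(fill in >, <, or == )>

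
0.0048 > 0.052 False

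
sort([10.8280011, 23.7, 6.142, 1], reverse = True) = [23.7, 10.8280011, 6.142, 1]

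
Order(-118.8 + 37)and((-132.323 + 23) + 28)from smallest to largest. (-118.8 + 37), ((-132.323 + 23) + 28)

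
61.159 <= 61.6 True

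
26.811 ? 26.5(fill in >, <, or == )>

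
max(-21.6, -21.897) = -21.6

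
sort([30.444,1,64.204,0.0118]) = [0.0118,1,30.444,64.204]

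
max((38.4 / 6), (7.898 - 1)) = 6.898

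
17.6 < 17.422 False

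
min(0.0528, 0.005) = 0.005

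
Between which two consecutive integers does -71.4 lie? -72 and -71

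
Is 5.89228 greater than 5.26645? Yes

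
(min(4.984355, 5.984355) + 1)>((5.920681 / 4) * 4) True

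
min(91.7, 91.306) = 91.306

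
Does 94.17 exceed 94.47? No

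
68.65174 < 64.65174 False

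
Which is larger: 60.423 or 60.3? 60.423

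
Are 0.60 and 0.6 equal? Yes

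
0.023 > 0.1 False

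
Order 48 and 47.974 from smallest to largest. 47.974, 48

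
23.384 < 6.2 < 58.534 False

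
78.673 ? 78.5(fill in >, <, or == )>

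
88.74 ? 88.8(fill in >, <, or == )<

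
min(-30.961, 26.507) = -30.961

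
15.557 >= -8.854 True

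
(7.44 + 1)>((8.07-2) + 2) True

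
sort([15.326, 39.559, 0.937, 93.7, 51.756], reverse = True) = [93.7, 51.756, 39.559, 15.326, 0.937]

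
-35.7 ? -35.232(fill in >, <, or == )<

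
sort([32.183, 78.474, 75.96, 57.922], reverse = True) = [78.474, 75.96, 57.922, 32.183]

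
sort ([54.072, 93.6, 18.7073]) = [18.7073, 54.072, 93.6]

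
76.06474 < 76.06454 False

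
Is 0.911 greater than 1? No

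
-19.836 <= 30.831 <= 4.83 False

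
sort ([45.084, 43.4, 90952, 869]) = [43.4, 45.084, 869, 90952]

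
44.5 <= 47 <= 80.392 True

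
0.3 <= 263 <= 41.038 False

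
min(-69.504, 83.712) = -69.504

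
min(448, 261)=261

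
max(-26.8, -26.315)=-26.315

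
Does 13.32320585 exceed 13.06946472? Yes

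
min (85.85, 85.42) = 85.42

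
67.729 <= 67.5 False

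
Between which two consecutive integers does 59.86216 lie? 59 and 60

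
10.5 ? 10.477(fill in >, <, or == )>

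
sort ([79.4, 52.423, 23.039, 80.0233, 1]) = [1, 23.039, 52.423, 79.4, 80.0233]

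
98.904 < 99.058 True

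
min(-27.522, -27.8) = -27.8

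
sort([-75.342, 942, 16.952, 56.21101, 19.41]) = [-75.342, 16.952, 19.41, 56.21101, 942]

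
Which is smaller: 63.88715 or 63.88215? 63.88215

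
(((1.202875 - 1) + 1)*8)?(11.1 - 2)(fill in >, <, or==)>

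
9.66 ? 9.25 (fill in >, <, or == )>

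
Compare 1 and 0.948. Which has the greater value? 1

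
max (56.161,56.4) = 56.4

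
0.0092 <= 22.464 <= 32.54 True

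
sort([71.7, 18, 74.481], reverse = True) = [74.481, 71.7, 18]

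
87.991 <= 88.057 True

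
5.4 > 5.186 True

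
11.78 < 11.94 True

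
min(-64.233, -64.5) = -64.5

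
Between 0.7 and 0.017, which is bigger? 0.7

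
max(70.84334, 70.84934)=70.84934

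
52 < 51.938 False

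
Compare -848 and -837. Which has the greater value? -837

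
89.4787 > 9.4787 True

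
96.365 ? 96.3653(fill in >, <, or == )<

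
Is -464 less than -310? Yes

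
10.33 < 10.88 True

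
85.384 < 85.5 True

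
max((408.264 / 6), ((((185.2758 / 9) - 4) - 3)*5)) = 68.044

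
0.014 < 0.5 True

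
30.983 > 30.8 True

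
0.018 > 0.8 False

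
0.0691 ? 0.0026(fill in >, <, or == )>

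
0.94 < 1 True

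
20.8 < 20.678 False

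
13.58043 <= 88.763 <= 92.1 True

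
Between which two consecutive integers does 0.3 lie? 0 and 1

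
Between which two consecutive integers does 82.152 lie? 82 and 83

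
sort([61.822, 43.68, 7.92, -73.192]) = [-73.192, 7.92, 43.68, 61.822]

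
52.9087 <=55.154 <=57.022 True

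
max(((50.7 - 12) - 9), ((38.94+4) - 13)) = 29.94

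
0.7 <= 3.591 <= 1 False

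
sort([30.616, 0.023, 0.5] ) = [0.023, 0.5, 30.616]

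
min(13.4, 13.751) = 13.4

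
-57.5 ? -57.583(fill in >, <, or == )>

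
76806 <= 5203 False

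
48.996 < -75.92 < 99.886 False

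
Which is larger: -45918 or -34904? -34904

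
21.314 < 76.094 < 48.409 False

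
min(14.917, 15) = 14.917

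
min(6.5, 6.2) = 6.2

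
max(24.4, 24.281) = 24.4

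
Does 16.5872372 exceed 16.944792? No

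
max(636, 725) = 725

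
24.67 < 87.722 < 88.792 True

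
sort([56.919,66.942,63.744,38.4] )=[38.4,56.919,63.744,66.942]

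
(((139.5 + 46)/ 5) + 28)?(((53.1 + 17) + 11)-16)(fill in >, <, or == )==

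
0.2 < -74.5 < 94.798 False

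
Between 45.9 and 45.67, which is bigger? 45.9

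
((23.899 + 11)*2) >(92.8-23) False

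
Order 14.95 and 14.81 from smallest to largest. 14.81, 14.95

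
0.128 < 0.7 True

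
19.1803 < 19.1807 True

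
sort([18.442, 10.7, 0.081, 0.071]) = [0.071, 0.081, 10.7, 18.442]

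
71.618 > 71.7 False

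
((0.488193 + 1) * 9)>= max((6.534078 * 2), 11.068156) True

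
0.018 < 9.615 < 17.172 True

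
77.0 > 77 False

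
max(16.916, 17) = 17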